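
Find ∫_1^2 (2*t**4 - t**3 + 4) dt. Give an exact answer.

253/20

By the power rule, an antiderivative is F(t) = 2*t**5/5 - t**4/4 + 4*t.
Then F(2) - F(1) = (84/5) - (83/20) = 253/20.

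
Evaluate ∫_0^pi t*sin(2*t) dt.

Integrate by parts once (u = t, dv = sin(2*t) dt).
An antiderivative is F(t) = -t*cos(2*t)/2 + sin(2*t)/4.
Then F(pi) - F(0) = (-pi/2) - (0) = -pi/2.

-pi/2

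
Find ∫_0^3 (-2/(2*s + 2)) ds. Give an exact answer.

-log(4)

An antiderivative is F(s) = -log(2*s + 2).
Then F(3) - F(0) = (-log(8)) - (-log(2)) = -log(4).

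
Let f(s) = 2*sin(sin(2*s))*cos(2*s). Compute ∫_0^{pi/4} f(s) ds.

Let u = sin(2*s), so du = 2*cos(2*s) ds. When s = 0, u = 0; when s = pi/4, u = 1.
The integral becomes ∫ sin(u) du from 0 to 1, with antiderivative -cos(u).
Back in s: F(s) = -cos(sin(2*s)).
Then F(pi/4) - F(0) = (-cos(1)) - (-1) = 1 - cos(1).

1 - cos(1)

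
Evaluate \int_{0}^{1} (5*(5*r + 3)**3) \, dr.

4015/4

Let u = 5*r + 3, so du = 5 dr. When r = 0, u = 3; when r = 1, u = 8.
The integral becomes ∫ u**3 du from 3 to 8, with antiderivative u**4/4.
Back in r: F(r) = (5*r + 3)**4/4.
Then F(1) - F(0) = (1024) - (81/4) = 4015/4.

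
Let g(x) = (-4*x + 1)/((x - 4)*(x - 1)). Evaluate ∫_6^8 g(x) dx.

Factor the denominator: x**2 - 5*x + 4 = (x - 1)(x - 4).
Partial fractions: (-4*x + 1)/((x - 4)*(x - 1)) = 1/(x - 1) - 5/(x - 4).
An antiderivative is F(x) = -5*log(x - 4) + log(x - 1).
Then F(8) - F(6) = (-10*log(2) + log(7)) - (log(5/32)) = -5*log(2) - log(5) + log(7).

-5*log(2) - log(5) + log(7)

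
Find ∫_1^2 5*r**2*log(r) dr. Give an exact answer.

-35/9 + 40*log(2)/3

Integrate by parts once (u = ln r, dv = 5*r**2 dr).
An antiderivative is F(r) = 5*r**3*(3*log(r) - 1)/9.
Then F(2) - F(1) = (-40/9 + 40*log(2)/3) - (-5/9) = -35/9 + 40*log(2)/3.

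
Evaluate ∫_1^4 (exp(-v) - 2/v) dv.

An antiderivative is F(v) = -2*log(v) - exp(-v).
Then F(4) - F(1) = (-4*log(2) - exp(-4)) - (-exp(-1)) = -4*log(2) - exp(-4) + exp(-1).

-4*log(2) - exp(-4) + exp(-1)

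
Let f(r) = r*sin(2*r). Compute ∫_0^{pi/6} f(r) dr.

-pi/24 + sqrt(3)/8

Integrate by parts once (u = r, dv = sin(2*r) dr).
An antiderivative is F(r) = -r*cos(2*r)/2 + sin(2*r)/4.
Then F(pi/6) - F(0) = (-pi/24 + sqrt(3)/8) - (0) = -pi/24 + sqrt(3)/8.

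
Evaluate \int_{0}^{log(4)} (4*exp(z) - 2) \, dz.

An antiderivative is F(z) = -2*z + 4*exp(z).
Then F(log(4)) - F(0) = (16 - 4*log(2)) - (4) = 12 - 4*log(2).

12 - 4*log(2)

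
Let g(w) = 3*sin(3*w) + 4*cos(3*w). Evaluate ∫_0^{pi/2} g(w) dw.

-1/3

An antiderivative is F(w) = 4*sin(3*w)/3 - cos(3*w).
Then F(pi/2) - F(0) = (-4/3) - (-1) = -1/3.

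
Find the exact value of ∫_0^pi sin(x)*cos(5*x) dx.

Use the identity sin(x)cos(5*x) = [sin(6*x) + sin(-4*x)]/2.
An antiderivative is F(x) = cos(4*x)/8 - cos(6*x)/12.
Then F(pi) - F(0) = (1/24) - (1/24) = 0.

0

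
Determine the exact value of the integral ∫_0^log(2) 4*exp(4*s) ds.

15

Let u = exp(s), so du = exp(s) ds. When s = 0, u = 1; when s = log(2), u = 2.
The integral becomes 4·∫ u**3 du from 1 to 2, with antiderivative u**4.
Back in s: F(s) = exp(4*s).
Then F(log(2)) - F(0) = (16) - (1) = 15.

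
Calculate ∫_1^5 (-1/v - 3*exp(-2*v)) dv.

-log(5) - 3*exp(-2)/2 + 3*exp(-10)/2

An antiderivative is F(v) = -log(v) + 3*exp(-2*v)/2.
Then F(5) - F(1) = (-log(5) + 3*exp(-10)/2) - (3*exp(-2)/2) = -log(5) - 3*exp(-2)/2 + 3*exp(-10)/2.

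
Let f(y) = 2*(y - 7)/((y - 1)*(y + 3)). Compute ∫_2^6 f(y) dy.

Factor the denominator: y**2 + 2*y - 3 = (y + 3)(y - 1).
Partial fractions: 2*(y - 7)/((y - 1)*(y + 3)) = 5/(y + 3) - 3/(y - 1).
An antiderivative is F(y) = -3*log(y - 1) + 5*log(y + 3).
Then F(6) - F(2) = (-3*log(5) + 10*log(3)) - (5*log(5)) = -8*log(5) + 10*log(3).

-8*log(5) + 10*log(3)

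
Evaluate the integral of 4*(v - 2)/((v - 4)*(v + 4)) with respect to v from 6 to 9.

Factor the denominator: v**2 - 16 = (v + 4)(v - 4).
Partial fractions: 4*(v - 2)/((v - 4)*(v + 4)) = 3/(v + 4) + 1/(v - 4).
An antiderivative is F(v) = log(v - 4) + 3*log(v + 4).
Then F(9) - F(6) = (log(5) + 3*log(13)) - (4*log(2) + 3*log(5)) = -2*log(5) - 4*log(2) + 3*log(13).

-2*log(5) - 4*log(2) + 3*log(13)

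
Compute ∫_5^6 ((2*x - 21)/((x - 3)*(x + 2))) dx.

-5*log(7) - 3*log(3) + 18*log(2)

Factor the denominator: x**2 - x - 6 = (x + 2)(x - 3).
Partial fractions: (2*x - 21)/((x - 3)*(x + 2)) = 5/(x + 2) - 3/(x - 3).
An antiderivative is F(x) = -3*log(x - 3) + 5*log(x + 2).
Then F(6) - F(5) = (-3*log(3) + 15*log(2)) - (-3*log(2) + 5*log(7)) = -5*log(7) - 3*log(3) + 18*log(2).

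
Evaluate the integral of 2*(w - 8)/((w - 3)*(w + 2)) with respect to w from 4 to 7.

Factor the denominator: w**2 - w - 6 = (w + 2)(w - 3).
Partial fractions: 2*(w - 8)/((w - 3)*(w + 2)) = 4/(w + 2) - 2/(w - 3).
An antiderivative is F(w) = -2*log(w - 3) + 4*log(w + 2).
Then F(7) - F(4) = (-4*log(2) + 8*log(3)) - (4*log(2) + 4*log(3)) = -8*log(2) + 4*log(3).

-8*log(2) + 4*log(3)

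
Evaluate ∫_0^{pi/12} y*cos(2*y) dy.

-1/4 + pi/48 + sqrt(3)/8

Integrate by parts once (u = y, dv = cos(2*y) dy).
An antiderivative is F(y) = y*sin(2*y)/2 + cos(2*y)/4.
Then F(pi/12) - F(0) = (pi/48 + sqrt(3)/8) - (1/4) = -1/4 + pi/48 + sqrt(3)/8.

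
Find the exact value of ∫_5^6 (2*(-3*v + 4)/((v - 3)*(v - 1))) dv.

Factor the denominator: v**2 - 4*v + 3 = (v - 1)(v - 3).
Partial fractions: 2*(-3*v + 4)/((v - 3)*(v - 1)) = -1/(v - 1) - 5/(v - 3).
An antiderivative is F(v) = -5*log(v - 3) - log(v - 1).
Then F(6) - F(5) = (-5*log(3) - log(5)) - (-7*log(2)) = -5*log(3) - log(5) + 7*log(2).

-5*log(3) - log(5) + 7*log(2)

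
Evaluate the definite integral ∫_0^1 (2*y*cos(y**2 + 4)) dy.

sin(5) - sin(4)

Let u = y**2 + 4, so du = 2*y dy. When y = 0, u = 4; when y = 1, u = 5.
The integral becomes ∫ cos(u) du from 4 to 5, with antiderivative sin(u).
Back in y: F(y) = sin(y**2 + 4).
Then F(1) - F(0) = (sin(5)) - (sin(4)) = sin(5) - sin(4).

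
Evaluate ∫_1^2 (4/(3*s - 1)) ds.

An antiderivative is F(s) = 4*log(3*s - 1)/3.
Then F(2) - F(1) = (4*log(5)/3) - (4*log(2)/3) = -4*log(2)/3 + 4*log(5)/3.

-4*log(2)/3 + 4*log(5)/3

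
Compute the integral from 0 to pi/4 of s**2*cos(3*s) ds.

sqrt(2)*(-24*pi - 32 + 9*pi**2)/864

Integrate by parts twice (u = s^2, dv = cos(3*s) ds).
An antiderivative is F(s) = s**2*sin(3*s)/3 + 2*s*cos(3*s)/9 - 2*sin(3*s)/27.
Then F(pi/4) - F(0) = (sqrt(2)*(-24*pi - 32 + 9*pi**2)/864) - (0) = sqrt(2)*(-24*pi - 32 + 9*pi**2)/864.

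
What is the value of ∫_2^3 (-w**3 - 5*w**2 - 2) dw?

By the power rule, an antiderivative is F(w) = -w**4/4 - 5*w**3/3 - 2*w.
Then F(3) - F(2) = (-285/4) - (-64/3) = -599/12.

-599/12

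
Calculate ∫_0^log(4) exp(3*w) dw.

Let u = exp(w), so du = exp(w) dw. When w = 0, u = 1; when w = log(4), u = 4.
The integral becomes ∫ u**2 du from 1 to 4, with antiderivative u**3/3.
Back in w: F(w) = exp(3*w)/3.
Then F(log(4)) - F(0) = (64/3) - (1/3) = 21.

21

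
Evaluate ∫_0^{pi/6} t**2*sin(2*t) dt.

-1/8 - pi**2/144 + sqrt(3)*pi/24

Integrate by parts twice (u = t^2, dv = sin(2*t) dt).
An antiderivative is F(t) = -t**2*cos(2*t)/2 + t*sin(2*t)/2 + cos(2*t)/4.
Then F(pi/6) - F(0) = (-pi**2/144 + 1/8 + sqrt(3)*pi/24) - (1/4) = -1/8 - pi**2/144 + sqrt(3)*pi/24.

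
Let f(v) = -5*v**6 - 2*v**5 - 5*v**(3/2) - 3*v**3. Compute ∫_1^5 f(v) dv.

By the power rule, an antiderivative is F(v) = -5*v**7/7 - v**6/3 - 2*v**(5/2) - 3*v**4/4.
Then F(5) - F(1) = (-5164375/84 - 50*sqrt(5)) - (-319/84) = -430338/7 - 50*sqrt(5).

-430338/7 - 50*sqrt(5)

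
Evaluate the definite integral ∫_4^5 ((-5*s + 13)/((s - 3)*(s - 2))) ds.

log(2/27)

Factor the denominator: s**2 - 5*s + 6 = (s - 2)(s - 3).
Partial fractions: (-5*s + 13)/((s - 3)*(s - 2)) = -3/(s - 2) - 2/(s - 3).
An antiderivative is F(s) = -2*log(s - 3) - 3*log(s - 2).
Then F(5) - F(4) = (-3*log(3) - 2*log(2)) - (-log(8)) = log(2/27).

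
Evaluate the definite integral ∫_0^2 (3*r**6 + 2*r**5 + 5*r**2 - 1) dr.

By the power rule, an antiderivative is F(r) = 3*r**7/7 + r**6/3 + 5*r**3/3 - r.
Then F(2) - F(0) = (1838/21) - (0) = 1838/21.

1838/21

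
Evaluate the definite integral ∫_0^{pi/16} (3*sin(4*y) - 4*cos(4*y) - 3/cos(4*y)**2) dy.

An antiderivative is F(y) = -sin(4*y) - 3*cos(4*y)/4 - 3*tan(4*y)/4.
Then F(pi/16) - F(0) = (-7*sqrt(2)/8 - 3/4) - (-3/4) = -7*sqrt(2)/8.

-7*sqrt(2)/8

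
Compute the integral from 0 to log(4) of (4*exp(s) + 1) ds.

An antiderivative is F(s) = s + 4*exp(s).
Then F(log(4)) - F(0) = (log(4) + 16) - (4) = log(4) + 12.

log(4) + 12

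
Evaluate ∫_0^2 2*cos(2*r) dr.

Let u = 2*r, so du = 2 dr. When r = 0, u = 0; when r = 2, u = 4.
The integral becomes ∫ cos(u) du from 0 to 4, with antiderivative sin(u).
Back in r: F(r) = sin(2*r).
Then F(2) - F(0) = (sin(4)) - (0) = sin(4).

sin(4)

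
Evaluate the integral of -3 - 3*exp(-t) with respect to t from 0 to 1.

-6 + 3*exp(-1)

An antiderivative is F(t) = -3*t + 3*exp(-t).
Then F(1) - F(0) = (-3 + 3*exp(-1)) - (3) = -6 + 3*exp(-1).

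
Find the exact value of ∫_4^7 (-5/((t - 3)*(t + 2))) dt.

Factor the denominator: t**2 - t - 6 = (t + 2)(t - 3).
Partial fractions: -5/((t - 3)*(t + 2)) = 1/(t + 2) - 1/(t - 3).
An antiderivative is F(t) = -log(t - 3) + log(t + 2).
Then F(7) - F(4) = (log(9/4)) - (log(6)) = log(3/8).

log(3/8)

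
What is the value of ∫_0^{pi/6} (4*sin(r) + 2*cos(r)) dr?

5 - 2*sqrt(3)

An antiderivative is F(r) = 2*sin(r) - 4*cos(r).
Then F(pi/6) - F(0) = (1 - 2*sqrt(3)) - (-4) = 5 - 2*sqrt(3).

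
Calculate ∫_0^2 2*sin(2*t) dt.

Let u = 2*t, so du = 2 dt. When t = 0, u = 0; when t = 2, u = 4.
The integral becomes ∫ sin(u) du from 0 to 4, with antiderivative -cos(u).
Back in t: F(t) = -cos(2*t).
Then F(2) - F(0) = (-cos(4)) - (-1) = 1 - cos(4).

1 - cos(4)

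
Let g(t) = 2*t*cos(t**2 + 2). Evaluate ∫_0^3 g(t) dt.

Let u = t**2 + 2, so du = 2*t dt. When t = 0, u = 2; when t = 3, u = 11.
The integral becomes ∫ cos(u) du from 2 to 11, with antiderivative sin(u).
Back in t: F(t) = sin(t**2 + 2).
Then F(3) - F(0) = (sin(11)) - (sin(2)) = sin(11) - sin(2).

sin(11) - sin(2)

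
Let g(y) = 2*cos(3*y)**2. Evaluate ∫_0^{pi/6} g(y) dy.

pi/6

Use the identity cos^2(3*y) = (1 + cos(6*y))/2.
An antiderivative is F(y) = y + sin(6*y)/6.
Then F(pi/6) - F(0) = (pi/6) - (0) = pi/6.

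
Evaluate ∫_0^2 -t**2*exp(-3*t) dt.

-2/27 + 50*exp(-6)/27

Integrate by parts twice (u = t^2, dv = -exp(-3*t) dt).
An antiderivative is F(t) = (9*t**2 + 6*t + 2)*exp(-3*t)/27.
Then F(2) - F(0) = (50*exp(-6)/27) - (2/27) = -2/27 + 50*exp(-6)/27.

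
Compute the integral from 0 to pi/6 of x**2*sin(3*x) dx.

-2/27 + pi/27

Integrate by parts twice (u = x^2, dv = sin(3*x) dx).
An antiderivative is F(x) = -x**2*cos(3*x)/3 + 2*x*sin(3*x)/9 + 2*cos(3*x)/27.
Then F(pi/6) - F(0) = (pi/27) - (2/27) = -2/27 + pi/27.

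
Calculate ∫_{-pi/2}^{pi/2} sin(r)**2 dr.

Use the identity sin^2(r) = (1 - cos(2*r))/2.
An antiderivative is F(r) = r/2 - sin(2*r)/4.
Then F(pi/2) - F(-pi/2) = (pi/4) - (-pi/4) = pi/2.

pi/2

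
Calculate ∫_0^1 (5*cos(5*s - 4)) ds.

sin(4) + sin(1)

Let u = 5*s - 4, so du = 5 ds. When s = 0, u = -4; when s = 1, u = 1.
The integral becomes ∫ cos(u) du from -4 to 1, with antiderivative sin(u).
Back in s: F(s) = sin(5*s - 4).
Then F(1) - F(0) = (sin(1)) - (-sin(4)) = sin(4) + sin(1).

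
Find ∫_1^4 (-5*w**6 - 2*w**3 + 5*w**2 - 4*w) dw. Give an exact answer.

-164565/14

By the power rule, an antiderivative is F(w) = -5*w**7/7 - w**4/2 + 5*w**3/3 - 2*w**2.
Then F(4) - F(1) = (-246880/21) - (-65/42) = -164565/14.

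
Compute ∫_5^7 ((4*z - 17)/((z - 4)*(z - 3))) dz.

Factor the denominator: z**2 - 7*z + 12 = (z - 3)(z - 4).
Partial fractions: (4*z - 17)/((z - 4)*(z - 3)) = 5/(z - 3) - 1/(z - 4).
An antiderivative is F(z) = -log(z - 4) + 5*log(z - 3).
Then F(7) - F(5) = (-log(3) + 10*log(2)) - (log(32)) = log(32/3).

log(32/3)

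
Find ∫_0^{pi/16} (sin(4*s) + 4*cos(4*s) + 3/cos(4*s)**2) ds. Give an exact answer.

An antiderivative is F(s) = sin(4*s) - cos(4*s)/4 + 3*tan(4*s)/4.
Then F(pi/16) - F(0) = (3*sqrt(2)/8 + 3/4) - (-1/4) = 3*sqrt(2)/8 + 1.

3*sqrt(2)/8 + 1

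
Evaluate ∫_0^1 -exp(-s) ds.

An antiderivative is F(s) = exp(-s).
Then F(1) - F(0) = (exp(-1)) - (1) = -1 + exp(-1).

-1 + exp(-1)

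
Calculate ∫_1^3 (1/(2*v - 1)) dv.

An antiderivative is F(v) = log(2*v - 1)/2.
Then F(3) - F(1) = (log(5)/2) - (0) = log(5)/2.

log(5)/2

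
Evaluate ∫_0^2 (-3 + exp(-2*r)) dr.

-11/2 - exp(-4)/2

An antiderivative is F(r) = -3*r - exp(-2*r)/2.
Then F(2) - F(0) = (-6 - exp(-4)/2) - (-1/2) = -11/2 - exp(-4)/2.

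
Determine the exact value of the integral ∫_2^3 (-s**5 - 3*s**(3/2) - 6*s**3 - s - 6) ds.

-1301/6 - 54*sqrt(3)/5 + 24*sqrt(2)/5

By the power rule, an antiderivative is F(s) = -s**6/6 - 6*s**(5/2)/5 - 3*s**4/2 - s**2/2 - 6*s.
Then F(3) - F(2) = (-531/2 - 54*sqrt(3)/5) - (-146/3 - 24*sqrt(2)/5) = -1301/6 - 54*sqrt(3)/5 + 24*sqrt(2)/5.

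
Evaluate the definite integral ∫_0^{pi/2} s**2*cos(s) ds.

-2 + pi**2/4

Integrate by parts twice (u = s^2, dv = cos(s) ds).
An antiderivative is F(s) = s**2*sin(s) + 2*s*cos(s) - 2*sin(s).
Then F(pi/2) - F(0) = (-2 + pi**2/4) - (0) = -2 + pi**2/4.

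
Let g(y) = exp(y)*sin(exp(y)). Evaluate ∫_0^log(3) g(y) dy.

Let u = exp(y), so du = exp(y) dy. When y = 0, u = 1; when y = log(3), u = 3.
The integral becomes ∫ sin(u) du from 1 to 3, with antiderivative -cos(u).
Back in y: F(y) = -cos(exp(y)).
Then F(log(3)) - F(0) = (-cos(3)) - (-cos(1)) = cos(1) - cos(3).

cos(1) - cos(3)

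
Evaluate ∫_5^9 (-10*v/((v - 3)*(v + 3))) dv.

Factor the denominator: v**2 - 9 = (v + 3)(v - 3).
Partial fractions: -10*v/((v - 3)*(v + 3)) = -5/(v + 3) - 5/(v - 3).
An antiderivative is F(v) = -5*log(v - 3) - 5*log(v + 3).
Then F(9) - F(5) = (-10*log(3) - 15*log(2)) - (-20*log(2)) = -10*log(3) + 5*log(2).

-10*log(3) + 5*log(2)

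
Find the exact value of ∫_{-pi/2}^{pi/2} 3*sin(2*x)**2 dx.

Use the identity sin^2(2*x) = (1 - cos(4*x))/2.
An antiderivative is F(x) = 3*x/2 - 3*sin(4*x)/8.
Then F(pi/2) - F(-pi/2) = (3*pi/4) - (-3*pi/4) = 3*pi/2.

3*pi/2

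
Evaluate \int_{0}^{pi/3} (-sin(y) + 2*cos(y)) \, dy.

An antiderivative is F(y) = 2*sin(y) + cos(y).
Then F(pi/3) - F(0) = (1/2 + sqrt(3)) - (1) = -1/2 + sqrt(3).

-1/2 + sqrt(3)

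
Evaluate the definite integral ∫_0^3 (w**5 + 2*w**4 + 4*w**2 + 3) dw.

2637/10

By the power rule, an antiderivative is F(w) = w**6/6 + 2*w**5/5 + 4*w**3/3 + 3*w.
Then F(3) - F(0) = (2637/10) - (0) = 2637/10.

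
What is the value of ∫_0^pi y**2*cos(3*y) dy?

-2*pi/9

Integrate by parts twice (u = y^2, dv = cos(3*y) dy).
An antiderivative is F(y) = y**2*sin(3*y)/3 + 2*y*cos(3*y)/9 - 2*sin(3*y)/27.
Then F(pi) - F(0) = (-2*pi/9) - (0) = -2*pi/9.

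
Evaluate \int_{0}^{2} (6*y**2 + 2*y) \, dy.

By the power rule, an antiderivative is F(y) = 2*y**3 + y**2.
Then F(2) - F(0) = (20) - (0) = 20.

20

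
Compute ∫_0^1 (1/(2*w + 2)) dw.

An antiderivative is F(w) = log(2*w + 2)/2.
Then F(1) - F(0) = (log(2)) - (log(2)/2) = log(2)/2.

log(2)/2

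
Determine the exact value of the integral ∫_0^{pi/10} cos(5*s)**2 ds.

Use the identity cos^2(5*s) = (1 + cos(10*s))/2.
An antiderivative is F(s) = s/2 + sin(10*s)/20.
Then F(pi/10) - F(0) = (pi/20) - (0) = pi/20.

pi/20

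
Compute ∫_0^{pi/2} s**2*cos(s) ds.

-2 + pi**2/4

Integrate by parts twice (u = s^2, dv = cos(s) ds).
An antiderivative is F(s) = s**2*sin(s) + 2*s*cos(s) - 2*sin(s).
Then F(pi/2) - F(0) = (-2 + pi**2/4) - (0) = -2 + pi**2/4.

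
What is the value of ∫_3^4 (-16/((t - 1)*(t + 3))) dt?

Factor the denominator: t**2 + 2*t - 3 = (t + 3)(t - 1).
Partial fractions: -16/((t - 1)*(t + 3)) = 4/(t + 3) - 4/(t - 1).
An antiderivative is F(t) = -4*log(t - 1) + 4*log(t + 3).
Then F(4) - F(3) = (-4*log(3) + 4*log(7)) - (log(81)) = -8*log(3) + 4*log(7).

-8*log(3) + 4*log(7)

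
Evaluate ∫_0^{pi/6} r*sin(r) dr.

-sqrt(3)*pi/12 + 1/2

Integrate by parts once (u = r, dv = sin(r) dr).
An antiderivative is F(r) = -r*cos(r) + sin(r).
Then F(pi/6) - F(0) = (-sqrt(3)*pi/12 + 1/2) - (0) = -sqrt(3)*pi/12 + 1/2.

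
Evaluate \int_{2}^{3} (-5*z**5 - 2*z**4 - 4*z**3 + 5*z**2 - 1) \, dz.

By the power rule, an antiderivative is F(z) = -5*z**6/6 - 2*z**5/5 - z**4 + 5*z**3/3 - z.
Then F(3) - F(2) = (-7437/10) - (-354/5) = -6729/10.

-6729/10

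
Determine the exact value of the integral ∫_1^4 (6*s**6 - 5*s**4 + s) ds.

182379/14

By the power rule, an antiderivative is F(s) = 6*s**7/7 - s**5 + s**2/2.
Then F(4) - F(1) = (91192/7) - (5/14) = 182379/14.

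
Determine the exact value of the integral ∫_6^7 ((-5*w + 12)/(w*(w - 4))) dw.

Factor the denominator: w**2 - 4*w = w(w - 4).
Partial fractions: (-5*w + 12)/(w*(w - 4)) = -3/w - 2/(w - 4).
An antiderivative is F(w) = -3*log(w) - 2*log(w - 4).
Then F(7) - F(6) = (-3*log(7) - 2*log(3)) - (-5*log(2) - 3*log(3)) = -3*log(7) + log(3) + 5*log(2).

-3*log(7) + log(3) + 5*log(2)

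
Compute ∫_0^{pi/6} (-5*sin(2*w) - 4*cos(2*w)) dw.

An antiderivative is F(w) = -2*sin(2*w) + 5*cos(2*w)/2.
Then F(pi/6) - F(0) = (5/4 - sqrt(3)) - (5/2) = -sqrt(3) - 5/4.

-sqrt(3) - 5/4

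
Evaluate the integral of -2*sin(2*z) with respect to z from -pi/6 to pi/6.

An antiderivative is F(z) = cos(2*z).
Then F(pi/6) - F(-pi/6) = (1/2) - (1/2) = 0.

0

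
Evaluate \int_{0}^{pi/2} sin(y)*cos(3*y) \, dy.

-1/2

Use the identity sin(y)cos(3*y) = [sin(4*y) + sin(-2*y)]/2.
An antiderivative is F(y) = cos(2*y)/4 - cos(4*y)/8.
Then F(pi/2) - F(0) = (-3/8) - (1/8) = -1/2.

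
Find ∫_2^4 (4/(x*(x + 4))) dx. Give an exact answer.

log(3/2)

Factor the denominator: x**2 + 4*x = (x + 4)x.
Partial fractions: 4/(x*(x + 4)) = -1/(x + 4) + 1/x.
An antiderivative is F(x) = log(x) - log(x + 4).
Then F(4) - F(2) = (-log(2)) - (-log(3)) = log(3/2).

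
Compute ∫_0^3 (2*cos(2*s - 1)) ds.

sin(5) + sin(1)

Let u = 2*s - 1, so du = 2 ds. When s = 0, u = -1; when s = 3, u = 5.
The integral becomes ∫ cos(u) du from -1 to 5, with antiderivative sin(u).
Back in s: F(s) = sin(2*s - 1).
Then F(3) - F(0) = (sin(5)) - (-sin(1)) = sin(5) + sin(1).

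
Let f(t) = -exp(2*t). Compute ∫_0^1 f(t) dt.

1/2 - exp(2)/2

An antiderivative is F(t) = -exp(2*t)/2.
Then F(1) - F(0) = (-exp(2)/2) - (-1/2) = 1/2 - exp(2)/2.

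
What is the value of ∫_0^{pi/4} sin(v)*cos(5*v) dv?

Use the identity sin(v)cos(5*v) = [sin(6*v) + sin(-4*v)]/2.
An antiderivative is F(v) = cos(4*v)/8 - cos(6*v)/12.
Then F(pi/4) - F(0) = (-1/8) - (1/24) = -1/6.

-1/6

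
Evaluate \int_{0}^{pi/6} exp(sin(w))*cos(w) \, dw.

Let u = sin(w), so du = cos(w) dw. When w = 0, u = 0; when w = pi/6, u = 1/2.
The integral becomes ∫ exp(u) du from 0 to 1/2, with antiderivative exp(u).
Back in w: F(w) = exp(sin(w)).
Then F(pi/6) - F(0) = (exp(1/2)) - (1) = -1 + exp(1/2).

-1 + exp(1/2)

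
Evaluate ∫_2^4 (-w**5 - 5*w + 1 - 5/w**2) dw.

-2805/4

By the power rule, an antiderivative is F(w) = -w**6/6 - 5*w**2/2 + w + 5/w.
Then F(4) - F(2) = (-8609/12) - (-97/6) = -2805/4.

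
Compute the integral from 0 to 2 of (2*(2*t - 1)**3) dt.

Let u = 2*t - 1, so du = 2 dt. When t = 0, u = -1; when t = 2, u = 3.
The integral becomes ∫ u**3 du from -1 to 3, with antiderivative u**4/4.
Back in t: F(t) = (2*t - 1)**4/4.
Then F(2) - F(0) = (81/4) - (1/4) = 20.

20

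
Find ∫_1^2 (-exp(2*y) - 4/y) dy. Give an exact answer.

An antiderivative is F(y) = -exp(2*y)/2 - 4*log(y).
Then F(2) - F(1) = (-exp(4)/2 - log(16)) - (-exp(2)/2) = -exp(4)/2 - log(16) + exp(2)/2.

-exp(4)/2 - log(16) + exp(2)/2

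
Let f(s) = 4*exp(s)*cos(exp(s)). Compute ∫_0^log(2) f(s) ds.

-4*sin(1) + 4*sin(2)

Let u = exp(s), so du = exp(s) ds. When s = 0, u = 1; when s = log(2), u = 2.
The integral becomes 4·∫ cos(u) du from 1 to 2, with antiderivative 4*sin(u).
Back in s: F(s) = 4*sin(exp(s)).
Then F(log(2)) - F(0) = (4*sin(2)) - (4*sin(1)) = -4*sin(1) + 4*sin(2).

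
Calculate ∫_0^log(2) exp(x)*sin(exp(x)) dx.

-cos(2) + cos(1)

Let u = exp(x), so du = exp(x) dx. When x = 0, u = 1; when x = log(2), u = 2.
The integral becomes ∫ sin(u) du from 1 to 2, with antiderivative -cos(u).
Back in x: F(x) = -cos(exp(x)).
Then F(log(2)) - F(0) = (-cos(2)) - (-cos(1)) = -cos(2) + cos(1).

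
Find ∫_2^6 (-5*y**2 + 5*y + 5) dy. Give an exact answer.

By the power rule, an antiderivative is F(y) = -5*y**3/3 + 5*y**2/2 + 5*y.
Then F(6) - F(2) = (-240) - (20/3) = -740/3.

-740/3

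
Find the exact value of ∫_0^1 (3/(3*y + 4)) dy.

log(7/4)

Let u = 3*y + 4, so du = 3 dy. When y = 0, u = 4; when y = 1, u = 7.
The integral becomes ∫ 1/u du from 4 to 7, with antiderivative log(u).
Back in y: F(y) = log(3*y + 4).
Then F(1) - F(0) = (log(7)) - (log(4)) = log(7/4).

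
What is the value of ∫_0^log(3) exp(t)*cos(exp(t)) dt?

-sin(1) + sin(3)

Let u = exp(t), so du = exp(t) dt. When t = 0, u = 1; when t = log(3), u = 3.
The integral becomes ∫ cos(u) du from 1 to 3, with antiderivative sin(u).
Back in t: F(t) = sin(exp(t)).
Then F(log(3)) - F(0) = (sin(3)) - (sin(1)) = -sin(1) + sin(3).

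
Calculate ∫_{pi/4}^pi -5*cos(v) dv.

5*sqrt(2)/2

An antiderivative is F(v) = -5*sin(v).
Then F(pi) - F(pi/4) = (0) - (-5*sqrt(2)/2) = 5*sqrt(2)/2.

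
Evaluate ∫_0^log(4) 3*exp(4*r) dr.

765/4

Let u = exp(r), so du = exp(r) dr. When r = 0, u = 1; when r = log(4), u = 4.
The integral becomes 3·∫ u**3 du from 1 to 4, with antiderivative 3*u**4/4.
Back in r: F(r) = 3*exp(4*r)/4.
Then F(log(4)) - F(0) = (192) - (3/4) = 765/4.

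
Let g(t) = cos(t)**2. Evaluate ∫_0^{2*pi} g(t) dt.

Use the identity cos^2(t) = (1 + cos(2*t))/2.
An antiderivative is F(t) = t/2 + sin(2*t)/4.
Then F(2*pi) - F(0) = (pi) - (0) = pi.

pi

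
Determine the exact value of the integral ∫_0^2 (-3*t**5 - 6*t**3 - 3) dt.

-62

By the power rule, an antiderivative is F(t) = -t**6/2 - 3*t**4/2 - 3*t.
Then F(2) - F(0) = (-62) - (0) = -62.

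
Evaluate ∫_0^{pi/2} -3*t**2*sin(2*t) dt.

3/2 - 3*pi**2/8

Integrate by parts twice (u = t^2, dv = -3*sin(2*t) dt).
An antiderivative is F(t) = 3*t**2*cos(2*t)/2 - 3*t*sin(2*t)/2 - 3*cos(2*t)/4.
Then F(pi/2) - F(0) = (3/4 - 3*pi**2/8) - (-3/4) = 3/2 - 3*pi**2/8.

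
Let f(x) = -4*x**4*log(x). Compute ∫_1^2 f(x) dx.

124/25 - 128*log(2)/5

Integrate by parts once (u = ln x, dv = -4*x**4 dx).
An antiderivative is F(x) = -4*x**5*(5*log(x) - 1)/25.
Then F(2) - F(1) = (128/25 - 128*log(2)/5) - (4/25) = 124/25 - 128*log(2)/5.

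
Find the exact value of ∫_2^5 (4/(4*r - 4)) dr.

An antiderivative is F(r) = log(4*r - 4).
Then F(5) - F(2) = (log(16)) - (log(4)) = log(4).

log(4)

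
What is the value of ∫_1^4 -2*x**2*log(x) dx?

14 - 256*log(2)/3

Integrate by parts once (u = ln x, dv = -2*x**2 dx).
An antiderivative is F(x) = -2*x**3*(3*log(x) - 1)/9.
Then F(4) - F(1) = (128/9 - 256*log(2)/3) - (2/9) = 14 - 256*log(2)/3.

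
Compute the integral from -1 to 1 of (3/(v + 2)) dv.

log(27)

An antiderivative is F(v) = 3*log(v + 2).
Then F(1) - F(-1) = (log(27)) - (0) = log(27).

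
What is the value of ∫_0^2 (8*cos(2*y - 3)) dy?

4*sin(3) + 4*sin(1)

Let u = 2*y - 3, so du = 2 dy. When y = 0, u = -3; when y = 2, u = 1.
The integral becomes 4·∫ cos(u) du from -3 to 1, with antiderivative 4*sin(u).
Back in y: F(y) = 4*sin(2*y - 3).
Then F(2) - F(0) = (4*sin(1)) - (-4*sin(3)) = 4*sin(3) + 4*sin(1).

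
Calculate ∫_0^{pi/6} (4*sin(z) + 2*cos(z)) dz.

5 - 2*sqrt(3)

An antiderivative is F(z) = 2*sin(z) - 4*cos(z).
Then F(pi/6) - F(0) = (1 - 2*sqrt(3)) - (-4) = 5 - 2*sqrt(3).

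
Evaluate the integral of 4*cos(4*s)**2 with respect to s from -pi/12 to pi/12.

Use the identity cos^2(4*s) = (1 + cos(8*s))/2.
An antiderivative is F(s) = 2*s + sin(8*s)/4.
Then F(pi/12) - F(-pi/12) = (sqrt(3)/8 + pi/6) - (-pi/6 - sqrt(3)/8) = sqrt(3)/4 + pi/3.

sqrt(3)/4 + pi/3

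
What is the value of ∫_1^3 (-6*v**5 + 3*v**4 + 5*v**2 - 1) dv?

-8122/15

By the power rule, an antiderivative is F(v) = -v**6 + 3*v**5/5 + 5*v**3/3 - v.
Then F(3) - F(1) = (-2706/5) - (4/15) = -8122/15.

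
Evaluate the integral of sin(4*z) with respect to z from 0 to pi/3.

3/8

An antiderivative is F(z) = -cos(4*z)/4.
Then F(pi/3) - F(0) = (1/8) - (-1/4) = 3/8.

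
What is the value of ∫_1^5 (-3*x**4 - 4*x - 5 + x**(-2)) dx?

-9708/5

By the power rule, an antiderivative is F(x) = -3*x**5/5 - 2*x**2 - 5*x - 1/x.
Then F(5) - F(1) = (-9751/5) - (-43/5) = -9708/5.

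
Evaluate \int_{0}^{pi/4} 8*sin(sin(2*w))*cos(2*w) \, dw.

4 - 4*cos(1)

Let u = sin(2*w), so du = 2*cos(2*w) dw. When w = 0, u = 0; when w = pi/4, u = 1.
The integral becomes 4·∫ sin(u) du from 0 to 1, with antiderivative -4*cos(u).
Back in w: F(w) = -4*cos(sin(2*w)).
Then F(pi/4) - F(0) = (-4*cos(1)) - (-4) = 4 - 4*cos(1).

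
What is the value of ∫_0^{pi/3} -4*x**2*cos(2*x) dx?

-sqrt(3)*pi**2/9 + sqrt(3)/2 + pi/3

Integrate by parts twice (u = x^2, dv = -4*cos(2*x) dx).
An antiderivative is F(x) = -2*x**2*sin(2*x) - 2*x*cos(2*x) + sin(2*x).
Then F(pi/3) - F(0) = (-sqrt(3)*pi**2/9 + sqrt(3)/2 + pi/3) - (0) = -sqrt(3)*pi**2/9 + sqrt(3)/2 + pi/3.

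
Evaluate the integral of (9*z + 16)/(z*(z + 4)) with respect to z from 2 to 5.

Factor the denominator: z**2 + 4*z = (z + 4)z.
Partial fractions: (9*z + 16)/(z*(z + 4)) = 5/(z + 4) + 4/z.
An antiderivative is F(z) = 4*log(z) + 5*log(z + 4).
Then F(5) - F(2) = (4*log(5) + 10*log(3)) - (5*log(3) + 9*log(2)) = -9*log(2) + 5*log(3) + 4*log(5).

-9*log(2) + 5*log(3) + 4*log(5)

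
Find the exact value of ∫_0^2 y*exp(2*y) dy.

1/4 + 3*exp(4)/4

Integrate by parts once (u = y, dv = exp(2*y) dy).
An antiderivative is F(y) = (2*y - 1)*exp(2*y)/4.
Then F(2) - F(0) = (3*exp(4)/4) - (-1/4) = 1/4 + 3*exp(4)/4.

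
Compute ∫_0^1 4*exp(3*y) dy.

An antiderivative is F(y) = 4*exp(3*y)/3.
Then F(1) - F(0) = (4*exp(3)/3) - (4/3) = -4/3 + 4*exp(3)/3.

-4/3 + 4*exp(3)/3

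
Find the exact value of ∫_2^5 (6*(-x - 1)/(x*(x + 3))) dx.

-10*log(2) + 2*log(5)

Factor the denominator: x**2 + 3*x = (x + 3)x.
Partial fractions: 6*(-x - 1)/(x*(x + 3)) = -4/(x + 3) - 2/x.
An antiderivative is F(x) = -2*log(x) - 4*log(x + 3).
Then F(5) - F(2) = (-12*log(2) - 2*log(5)) - (-4*log(5) - 2*log(2)) = -10*log(2) + 2*log(5).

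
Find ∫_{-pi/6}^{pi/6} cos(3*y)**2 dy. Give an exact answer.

Use the identity cos^2(3*y) = (1 + cos(6*y))/2.
An antiderivative is F(y) = y/2 + sin(6*y)/12.
Then F(pi/6) - F(-pi/6) = (pi/12) - (-pi/12) = pi/6.

pi/6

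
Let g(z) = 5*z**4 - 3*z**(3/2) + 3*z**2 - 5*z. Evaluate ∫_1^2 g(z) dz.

By the power rule, an antiderivative is F(z) = -6*z**(5/2)/5 + z**5 + z**3 - 5*z**2/2.
Then F(2) - F(1) = (30 - 24*sqrt(2)/5) - (-17/10) = 317/10 - 24*sqrt(2)/5.

317/10 - 24*sqrt(2)/5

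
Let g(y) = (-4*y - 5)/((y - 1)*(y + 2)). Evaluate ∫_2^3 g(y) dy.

Factor the denominator: y**2 + y - 2 = (y + 2)(y - 1).
Partial fractions: (-4*y - 5)/((y - 1)*(y + 2)) = -1/(y + 2) - 3/(y - 1).
An antiderivative is F(y) = -3*log(y - 1) - log(y + 2).
Then F(3) - F(2) = (-log(40)) - (-log(4)) = -log(10).

-log(10)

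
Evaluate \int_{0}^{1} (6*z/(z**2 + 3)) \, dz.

log(64/27)

Let u = z**2 + 3, so du = 2*z dz. When z = 0, u = 3; when z = 1, u = 4.
The integral becomes 3·∫ 1/u du from 3 to 4, with antiderivative 3*log(u).
Back in z: F(z) = 3*log(z**2 + 3).
Then F(1) - F(0) = (log(64)) - (log(27)) = log(64/27).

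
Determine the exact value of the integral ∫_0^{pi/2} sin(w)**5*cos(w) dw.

Let u = sin(w), so du = cos(w) dw. When w = 0, u = 0; when w = pi/2, u = 1.
The integral becomes ∫ u**5 du from 0 to 1, with antiderivative u**6/6.
Back in w: F(w) = sin(w)**6/6.
Then F(pi/2) - F(0) = (1/6) - (0) = 1/6.

1/6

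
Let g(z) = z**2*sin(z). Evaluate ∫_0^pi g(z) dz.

Integrate by parts twice (u = z^2, dv = sin(z) dz).
An antiderivative is F(z) = -z**2*cos(z) + 2*z*sin(z) + 2*cos(z).
Then F(pi) - F(0) = (-2 + pi**2) - (2) = -4 + pi**2.

-4 + pi**2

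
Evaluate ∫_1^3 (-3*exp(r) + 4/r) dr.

An antiderivative is F(r) = -3*exp(r) + 4*log(r).
Then F(3) - F(1) = (-3*exp(3) + log(81)) - (-3*exp(1)) = -3*exp(3) + log(81) + 3*exp(1).

-3*exp(3) + log(81) + 3*exp(1)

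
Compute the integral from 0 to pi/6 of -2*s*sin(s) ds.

Integrate by parts once (u = s, dv = -2*sin(s) ds).
An antiderivative is F(s) = 2*s*cos(s) - 2*sin(s).
Then F(pi/6) - F(0) = (-1 + sqrt(3)*pi/6) - (0) = -1 + sqrt(3)*pi/6.

-1 + sqrt(3)*pi/6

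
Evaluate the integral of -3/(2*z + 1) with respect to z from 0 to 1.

-3*log(3)/2

An antiderivative is F(z) = -3*log(2*z + 1)/2.
Then F(1) - F(0) = (-3*log(3)/2) - (0) = -3*log(3)/2.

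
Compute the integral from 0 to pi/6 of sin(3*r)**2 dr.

pi/12

Use the identity sin^2(3*r) = (1 - cos(6*r))/2.
An antiderivative is F(r) = r/2 - sin(6*r)/12.
Then F(pi/6) - F(0) = (pi/12) - (0) = pi/12.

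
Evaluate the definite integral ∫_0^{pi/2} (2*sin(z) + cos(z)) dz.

An antiderivative is F(z) = sin(z) - 2*cos(z).
Then F(pi/2) - F(0) = (1) - (-2) = 3.

3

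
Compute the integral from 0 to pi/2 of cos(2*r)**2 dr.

pi/4

Use the identity cos^2(2*r) = (1 + cos(4*r))/2.
An antiderivative is F(r) = r/2 + sin(4*r)/8.
Then F(pi/2) - F(0) = (pi/4) - (0) = pi/4.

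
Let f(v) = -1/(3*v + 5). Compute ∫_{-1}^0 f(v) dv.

-log(5)/3 + log(2)/3

An antiderivative is F(v) = -log(3*v + 5)/3.
Then F(0) - F(-1) = (-log(5)/3) - (-log(2)/3) = -log(5)/3 + log(2)/3.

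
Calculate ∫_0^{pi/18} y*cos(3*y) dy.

Integrate by parts once (u = y, dv = cos(3*y) dy).
An antiderivative is F(y) = y*sin(3*y)/3 + cos(3*y)/9.
Then F(pi/18) - F(0) = (pi/108 + sqrt(3)/18) - (1/9) = -1/9 + pi/108 + sqrt(3)/18.

-1/9 + pi/108 + sqrt(3)/18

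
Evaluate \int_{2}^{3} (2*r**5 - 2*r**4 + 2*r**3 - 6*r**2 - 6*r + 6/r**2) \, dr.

3533/30

By the power rule, an antiderivative is F(r) = r**6/3 - 2*r**5/5 + r**4/2 - 2*r**3 - 3*r**2 - 6/r.
Then F(3) - F(2) = (1033/10) - (-217/15) = 3533/30.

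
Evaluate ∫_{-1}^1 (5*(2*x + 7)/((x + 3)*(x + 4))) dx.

Factor the denominator: x**2 + 7*x + 12 = (x + 4)(x + 3).
Partial fractions: 5*(2*x + 7)/((x + 3)*(x + 4)) = 5/(x + 4) + 5/(x + 3).
An antiderivative is F(x) = 5*log(x + 3) + 5*log(x + 4).
Then F(1) - F(-1) = (10*log(2) + 5*log(5)) - (5*log(2) + 5*log(3)) = -5*log(3) + 5*log(2) + 5*log(5).

-5*log(3) + 5*log(2) + 5*log(5)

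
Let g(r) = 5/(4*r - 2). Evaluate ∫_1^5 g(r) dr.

5*log(3)/2

An antiderivative is F(r) = 5*log(4*r - 2)/4.
Then F(5) - F(1) = (5*log(18)/4) - (5*log(2)/4) = 5*log(3)/2.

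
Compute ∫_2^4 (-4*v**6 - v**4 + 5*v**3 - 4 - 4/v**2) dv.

-321879/35

By the power rule, an antiderivative is F(v) = -4*v**7/7 - v**5/5 + 5*v**4/4 - 4*v + 4/v.
Then F(4) - F(2) = (-324173/35) - (-2294/35) = -321879/35.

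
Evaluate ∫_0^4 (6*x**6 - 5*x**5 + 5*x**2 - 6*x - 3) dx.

By the power rule, an antiderivative is F(x) = 6*x**7/7 - 5*x**6/6 + 5*x**3/3 - 3*x**2 - 3*x.
Then F(4) - F(0) = (224212/21) - (0) = 224212/21.

224212/21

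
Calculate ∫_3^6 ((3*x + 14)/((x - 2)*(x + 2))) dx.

Factor the denominator: x**2 - 4 = (x + 2)(x - 2).
Partial fractions: (3*x + 14)/((x - 2)*(x + 2)) = -2/(x + 2) + 5/(x - 2).
An antiderivative is F(x) = 5*log(x - 2) - 2*log(x + 2).
Then F(6) - F(3) = (log(16)) - (-log(25)) = 4*log(2) + 2*log(5).

4*log(2) + 2*log(5)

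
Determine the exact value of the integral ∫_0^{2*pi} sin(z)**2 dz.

pi

Use the identity sin^2(z) = (1 - cos(2*z))/2.
An antiderivative is F(z) = z/2 - sin(2*z)/4.
Then F(2*pi) - F(0) = (pi) - (0) = pi.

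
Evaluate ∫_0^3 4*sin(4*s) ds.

Let u = 4*s, so du = 4 ds. When s = 0, u = 0; when s = 3, u = 12.
The integral becomes ∫ sin(u) du from 0 to 12, with antiderivative -cos(u).
Back in s: F(s) = -cos(4*s).
Then F(3) - F(0) = (-cos(12)) - (-1) = 1 - cos(12).

1 - cos(12)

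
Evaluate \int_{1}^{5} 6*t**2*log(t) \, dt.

Integrate by parts once (u = ln t, dv = 6*t**2 dt).
An antiderivative is F(t) = 2*t**3*(3*log(t) - 1)/3.
Then F(5) - F(1) = (-250/3 + 250*log(5)) - (-2/3) = -248/3 + 250*log(5).

-248/3 + 250*log(5)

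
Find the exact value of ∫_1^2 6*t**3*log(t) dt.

-45/8 + 24*log(2)

Integrate by parts once (u = ln t, dv = 6*t**3 dt).
An antiderivative is F(t) = 3*t**4*(4*log(t) - 1)/8.
Then F(2) - F(1) = (-6 + 24*log(2)) - (-3/8) = -45/8 + 24*log(2).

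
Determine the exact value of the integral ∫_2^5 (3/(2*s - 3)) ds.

An antiderivative is F(s) = 3*log(2*s - 3)/2.
Then F(5) - F(2) = (3*log(7)/2) - (0) = 3*log(7)/2.

3*log(7)/2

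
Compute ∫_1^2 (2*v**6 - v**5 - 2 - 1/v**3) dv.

1311/56

By the power rule, an antiderivative is F(v) = 2*v**7/7 - v**6/6 - 2*v + 1/(2*v**2).
Then F(2) - F(1) = (3701/168) - (-29/21) = 1311/56.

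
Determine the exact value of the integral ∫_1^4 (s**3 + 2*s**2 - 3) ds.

By the power rule, an antiderivative is F(s) = s**4/4 + 2*s**3/3 - 3*s.
Then F(4) - F(1) = (284/3) - (-25/12) = 387/4.

387/4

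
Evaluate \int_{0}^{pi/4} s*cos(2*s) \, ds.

Integrate by parts once (u = s, dv = cos(2*s) ds).
An antiderivative is F(s) = s*sin(2*s)/2 + cos(2*s)/4.
Then F(pi/4) - F(0) = (pi/8) - (1/4) = -1/4 + pi/8.

-1/4 + pi/8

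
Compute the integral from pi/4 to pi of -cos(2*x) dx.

An antiderivative is F(x) = -sin(2*x)/2.
Then F(pi) - F(pi/4) = (0) - (-1/2) = 1/2.

1/2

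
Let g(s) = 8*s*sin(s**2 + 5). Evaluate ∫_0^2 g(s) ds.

4*cos(5) - 4*cos(9)

Let u = s**2 + 5, so du = 2*s ds. When s = 0, u = 5; when s = 2, u = 9.
The integral becomes 4·∫ sin(u) du from 5 to 9, with antiderivative -4*cos(u).
Back in s: F(s) = -4*cos(s**2 + 5).
Then F(2) - F(0) = (-4*cos(9)) - (-4*cos(5)) = 4*cos(5) - 4*cos(9).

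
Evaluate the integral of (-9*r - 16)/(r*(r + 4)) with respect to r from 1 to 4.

-23*log(2) + 5*log(5)

Factor the denominator: r**2 + 4*r = (r + 4)r.
Partial fractions: (-9*r - 16)/(r*(r + 4)) = -5/(r + 4) - 4/r.
An antiderivative is F(r) = -4*log(r) - 5*log(r + 4).
Then F(4) - F(1) = (-23*log(2)) - (-5*log(5)) = -23*log(2) + 5*log(5).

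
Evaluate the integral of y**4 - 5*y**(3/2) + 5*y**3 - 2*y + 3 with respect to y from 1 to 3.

742/5 - 18*sqrt(3)

By the power rule, an antiderivative is F(y) = -2*y**(5/2) + y**5/5 + 5*y**4/4 - y**2 + 3*y.
Then F(3) - F(1) = (2997/20 - 18*sqrt(3)) - (29/20) = 742/5 - 18*sqrt(3).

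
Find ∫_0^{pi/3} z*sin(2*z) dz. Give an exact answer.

sqrt(3)/8 + pi/12

Integrate by parts once (u = z, dv = sin(2*z) dz).
An antiderivative is F(z) = -z*cos(2*z)/2 + sin(2*z)/4.
Then F(pi/3) - F(0) = (sqrt(3)/8 + pi/12) - (0) = sqrt(3)/8 + pi/12.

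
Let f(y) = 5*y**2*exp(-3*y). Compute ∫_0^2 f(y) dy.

Integrate by parts twice (u = y^2, dv = 5*exp(-3*y) dy).
An antiderivative is F(y) = (-45*y**2 - 30*y - 10)*exp(-3*y)/27.
Then F(2) - F(0) = (-250*exp(-6)/27) - (-10/27) = 10/27 - 250*exp(-6)/27.

10/27 - 250*exp(-6)/27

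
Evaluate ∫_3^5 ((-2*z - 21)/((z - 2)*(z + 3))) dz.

-8*log(3) + 6*log(2)

Factor the denominator: z**2 + z - 6 = (z + 3)(z - 2).
Partial fractions: (-2*z - 21)/((z - 2)*(z + 3)) = 3/(z + 3) - 5/(z - 2).
An antiderivative is F(z) = -5*log(z - 2) + 3*log(z + 3).
Then F(5) - F(3) = (-5*log(3) + 9*log(2)) - (3*log(2) + 3*log(3)) = -8*log(3) + 6*log(2).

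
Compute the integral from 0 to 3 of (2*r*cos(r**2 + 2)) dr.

Let u = r**2 + 2, so du = 2*r dr. When r = 0, u = 2; when r = 3, u = 11.
The integral becomes ∫ cos(u) du from 2 to 11, with antiderivative sin(u).
Back in r: F(r) = sin(r**2 + 2).
Then F(3) - F(0) = (sin(11)) - (sin(2)) = sin(11) - sin(2).

sin(11) - sin(2)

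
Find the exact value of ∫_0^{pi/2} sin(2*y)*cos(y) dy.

Use the identity sin(2*y)cos(y) = [sin(3*y) + sin(y)]/2.
An antiderivative is F(y) = -cos(y)/2 - cos(3*y)/6.
Then F(pi/2) - F(0) = (0) - (-2/3) = 2/3.

2/3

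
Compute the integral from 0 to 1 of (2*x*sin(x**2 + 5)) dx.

-cos(6) + cos(5)

Let u = x**2 + 5, so du = 2*x dx. When x = 0, u = 5; when x = 1, u = 6.
The integral becomes ∫ sin(u) du from 5 to 6, with antiderivative -cos(u).
Back in x: F(x) = -cos(x**2 + 5).
Then F(1) - F(0) = (-cos(6)) - (-cos(5)) = -cos(6) + cos(5).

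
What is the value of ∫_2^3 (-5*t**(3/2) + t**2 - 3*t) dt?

-18*sqrt(3) - 7/6 + 8*sqrt(2)

By the power rule, an antiderivative is F(t) = -2*t**(5/2) + t**3/3 - 3*t**2/2.
Then F(3) - F(2) = (-18*sqrt(3) - 9/2) - (-8*sqrt(2) - 10/3) = -18*sqrt(3) - 7/6 + 8*sqrt(2).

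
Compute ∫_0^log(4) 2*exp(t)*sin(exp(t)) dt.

Let u = exp(t), so du = exp(t) dt. When t = 0, u = 1; when t = log(4), u = 4.
The integral becomes 2·∫ sin(u) du from 1 to 4, with antiderivative -2*cos(u).
Back in t: F(t) = -2*cos(exp(t)).
Then F(log(4)) - F(0) = (-2*cos(4)) - (-2*cos(1)) = 2*cos(1) - 2*cos(4).

2*cos(1) - 2*cos(4)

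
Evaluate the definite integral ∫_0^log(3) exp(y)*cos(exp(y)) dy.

Let u = exp(y), so du = exp(y) dy. When y = 0, u = 1; when y = log(3), u = 3.
The integral becomes ∫ cos(u) du from 1 to 3, with antiderivative sin(u).
Back in y: F(y) = sin(exp(y)).
Then F(log(3)) - F(0) = (sin(3)) - (sin(1)) = -sin(1) + sin(3).

-sin(1) + sin(3)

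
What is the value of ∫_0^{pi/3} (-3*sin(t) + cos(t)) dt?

-3/2 + sqrt(3)/2

An antiderivative is F(t) = sin(t) + 3*cos(t).
Then F(pi/3) - F(0) = (sqrt(3)/2 + 3/2) - (3) = -3/2 + sqrt(3)/2.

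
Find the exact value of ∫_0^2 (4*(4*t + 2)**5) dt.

Let u = 4*t + 2, so du = 4 dt. When t = 0, u = 2; when t = 2, u = 10.
The integral becomes ∫ u**5 du from 2 to 10, with antiderivative u**6/6.
Back in t: F(t) = (4*t + 2)**6/6.
Then F(2) - F(0) = (500000/3) - (32/3) = 166656.

166656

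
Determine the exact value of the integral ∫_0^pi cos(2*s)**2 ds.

pi/2

Use the identity cos^2(2*s) = (1 + cos(4*s))/2.
An antiderivative is F(s) = s/2 + sin(4*s)/8.
Then F(pi) - F(0) = (pi/2) - (0) = pi/2.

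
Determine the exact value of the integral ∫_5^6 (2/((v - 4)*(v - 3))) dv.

Factor the denominator: v**2 - 7*v + 12 = (v - 3)(v - 4).
Partial fractions: 2/((v - 4)*(v - 3)) = -2/(v - 3) + 2/(v - 4).
An antiderivative is F(v) = 2*log(v - 4) - 2*log(v - 3).
Then F(6) - F(5) = (log(4/9)) - (-log(4)) = log(16/9).

log(16/9)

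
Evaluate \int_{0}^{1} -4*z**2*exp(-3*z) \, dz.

-8/27 + 68*exp(-3)/27

Integrate by parts twice (u = z^2, dv = -4*exp(-3*z) dz).
An antiderivative is F(z) = (36*z**2 + 24*z + 8)*exp(-3*z)/27.
Then F(1) - F(0) = (68*exp(-3)/27) - (8/27) = -8/27 + 68*exp(-3)/27.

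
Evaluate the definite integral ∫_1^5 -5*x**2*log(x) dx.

Integrate by parts once (u = ln x, dv = -5*x**2 dx).
An antiderivative is F(x) = -5*x**3*(3*log(x) - 1)/9.
Then F(5) - F(1) = (625/9 - 625*log(5)/3) - (5/9) = 620/9 - 625*log(5)/3.

620/9 - 625*log(5)/3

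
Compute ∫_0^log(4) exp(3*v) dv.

21

Let u = exp(v), so du = exp(v) dv. When v = 0, u = 1; when v = log(4), u = 4.
The integral becomes ∫ u**2 du from 1 to 4, with antiderivative u**3/3.
Back in v: F(v) = exp(3*v)/3.
Then F(log(4)) - F(0) = (64/3) - (1/3) = 21.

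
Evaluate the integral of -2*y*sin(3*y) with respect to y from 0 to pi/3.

Integrate by parts once (u = y, dv = -2*sin(3*y) dy).
An antiderivative is F(y) = 2*y*cos(3*y)/3 - 2*sin(3*y)/9.
Then F(pi/3) - F(0) = (-2*pi/9) - (0) = -2*pi/9.

-2*pi/9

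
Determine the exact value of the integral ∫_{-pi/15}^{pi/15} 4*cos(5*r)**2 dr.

sqrt(3)/5 + 4*pi/15

Use the identity cos^2(5*r) = (1 + cos(10*r))/2.
An antiderivative is F(r) = 2*r + sin(10*r)/5.
Then F(pi/15) - F(-pi/15) = (sqrt(3)/10 + 2*pi/15) - (-2*pi/15 - sqrt(3)/10) = sqrt(3)/5 + 4*pi/15.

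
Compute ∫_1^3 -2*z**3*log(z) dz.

10 - 81*log(3)/2

Integrate by parts once (u = ln z, dv = -2*z**3 dz).
An antiderivative is F(z) = -z**4*(4*log(z) - 1)/8.
Then F(3) - F(1) = (81/8 - 81*log(3)/2) - (1/8) = 10 - 81*log(3)/2.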